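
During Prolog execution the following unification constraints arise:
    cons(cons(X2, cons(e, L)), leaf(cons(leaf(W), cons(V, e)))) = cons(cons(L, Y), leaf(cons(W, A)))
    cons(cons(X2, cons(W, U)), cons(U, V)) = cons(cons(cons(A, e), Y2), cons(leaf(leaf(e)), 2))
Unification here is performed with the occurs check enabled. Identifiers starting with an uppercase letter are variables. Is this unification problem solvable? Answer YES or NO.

NO

Decompose cons/2: cons(X2, cons(e, L)) = cons(L, Y),  leaf(cons(leaf(W), cons(V, e))) = leaf(cons(W, A)).
Decompose cons/2: X2 = L,  cons(e, L) = Y.
Bind X2 := L; substituting into the one remaining equation that mentions X2 gives: cons(cons(L, cons(W, U)), cons(U, V)) = cons(cons(cons(A, e), Y2), cons(leaf(leaf(e)), 2)).
Bind Y := cons(e, L); no other remaining equation mentions Y.
Decompose leaf/1: cons(leaf(W), cons(V, e)) = cons(W, A).
Decompose cons/2: leaf(W) = W,  cons(V, e) = A.
Occurs check fails: W occurs in leaf(W); the equation W = leaf(W) has no finite solution.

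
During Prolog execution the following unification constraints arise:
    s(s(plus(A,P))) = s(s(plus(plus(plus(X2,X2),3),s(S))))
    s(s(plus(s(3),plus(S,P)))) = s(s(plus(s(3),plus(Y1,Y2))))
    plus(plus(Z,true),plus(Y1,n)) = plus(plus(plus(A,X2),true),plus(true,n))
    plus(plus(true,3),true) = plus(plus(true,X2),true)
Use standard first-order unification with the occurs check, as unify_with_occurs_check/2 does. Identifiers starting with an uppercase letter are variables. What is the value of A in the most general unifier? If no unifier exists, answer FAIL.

plus(plus(3,3),3)

Decompose s/1: s(plus(A,P)) = s(plus(plus(plus(X2,X2),3),s(S))).
Decompose s/1: plus(A,P) = plus(plus(plus(X2,X2),3),s(S)).
Decompose plus/2: A = plus(plus(X2,X2),3),  P = s(S).
Bind A := plus(plus(X2,X2),3); substituting into the one remaining equation that mentions A gives: plus(plus(Z,true),plus(Y1,n)) = plus(plus(plus(plus(plus(X2,X2),3),X2),true),plus(true,n)).
Bind P := s(S); substituting into the one remaining equation that mentions P gives: s(s(plus(s(3),plus(S,s(S))))) = s(s(plus(s(3),plus(Y1,Y2)))).
Decompose s/1: s(plus(s(3),plus(S,s(S)))) = s(plus(s(3),plus(Y1,Y2))).
Decompose s/1: plus(s(3),plus(S,s(S))) = plus(s(3),plus(Y1,Y2)).
Decompose plus/2: s(3) = s(3),  plus(S,s(S)) = plus(Y1,Y2).
Delete trivial equation s(3) = s(3).
Decompose plus/2: S = Y1,  s(S) = Y2.
Bind S := Y1; substituting into the one remaining equation that mentions S gives: s(Y1) = Y2. Substituting into the earlier binding gives P := s(Y1).
Bind Y2 := s(Y1); no other remaining equation mentions Y2.
Decompose plus/2: plus(Z,true) = plus(plus(plus(plus(X2,X2),3),X2),true),  plus(Y1,n) = plus(true,n).
Decompose plus/2: Z = plus(plus(plus(X2,X2),3),X2),  true = true.
Bind Z := plus(plus(plus(X2,X2),3),X2); no other remaining equation mentions Z.
Delete trivial equation true = true.
Decompose plus/2: Y1 = true,  n = n.
Bind Y1 := true; no other remaining equation mentions Y1. Substituting into the earlier bindings gives P := s(true), S := true, Y2 := s(true).
Delete trivial equation n = n.
Decompose plus/2: plus(true,3) = plus(true,X2),  true = true.
Decompose plus/2: true = true,  3 = X2.
Delete trivial equation true = true.
Bind X2 := 3; no other remaining equation mentions X2. Substituting into the earlier bindings gives A := plus(plus(3,3),3), Z := plus(plus(plus(3,3),3),3).
Delete trivial equation true = true.
MGU = { A ↦ plus(plus(3,3),3), P ↦ s(true), S ↦ true, Y2 ↦ s(true), Z ↦ plus(plus(plus(3,3),3),3), Y1 ↦ true, X2 ↦ 3 }, so A ↦ plus(plus(3,3),3).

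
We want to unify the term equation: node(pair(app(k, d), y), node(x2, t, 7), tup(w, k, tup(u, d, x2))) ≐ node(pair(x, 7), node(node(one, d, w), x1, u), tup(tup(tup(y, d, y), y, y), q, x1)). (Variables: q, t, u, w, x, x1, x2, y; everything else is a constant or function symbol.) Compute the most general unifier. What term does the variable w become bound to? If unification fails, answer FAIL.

Decompose node/3: pair(app(k, d), y) ≐ pair(x, 7),  node(x2, t, 7) ≐ node(node(one, d, w), x1, u),  tup(w, k, tup(u, d, x2)) ≐ tup(tup(tup(y, d, y), y, y), q, x1).
Decompose pair/2: app(k, d) ≐ x,  y ≐ 7.
Bind x := app(k, d); no other remaining equation mentions x.
Bind y := 7; substituting into the one remaining equation that mentions y gives: tup(w, k, tup(u, d, x2)) ≐ tup(tup(tup(7, d, 7), 7, 7), q, x1).
Decompose node/3: x2 ≐ node(one, d, w),  t ≐ x1,  7 ≐ u.
Bind x2 := node(one, d, w); substituting into the one remaining equation that mentions x2 gives: tup(w, k, tup(u, d, node(one, d, w))) ≐ tup(tup(tup(7, d, 7), 7, 7), q, x1).
Bind t := x1; no other remaining equation mentions t.
Bind u := 7; substituting into the remaining equation gives: tup(w, k, tup(7, d, node(one, d, w))) ≐ tup(tup(tup(7, d, 7), 7, 7), q, x1).
Decompose tup/3: w ≐ tup(tup(7, d, 7), 7, 7),  k ≐ q,  tup(7, d, node(one, d, w)) ≐ x1.
Bind w := tup(tup(7, d, 7), 7, 7); substituting into the one remaining equation that mentions w gives: tup(7, d, node(one, d, tup(tup(7, d, 7), 7, 7))) ≐ x1. Substituting into the earlier binding gives x2 := node(one, d, tup(tup(7, d, 7), 7, 7)).
Bind q := k; no other remaining equation mentions q.
Bind x1 := tup(7, d, node(one, d, tup(tup(7, d, 7), 7, 7))). Substituting into the earlier binding gives t := tup(7, d, node(one, d, tup(tup(7, d, 7), 7, 7))).
MGU = { x := app(k, d), y := 7, x2 := node(one, d, tup(tup(7, d, 7), 7, 7)), t := tup(7, d, node(one, d, tup(tup(7, d, 7), 7, 7))), u := 7, w := tup(tup(7, d, 7), 7, 7), q := k, x1 := tup(7, d, node(one, d, tup(tup(7, d, 7), 7, 7))) }, so w := tup(tup(7, d, 7), 7, 7).

tup(tup(7, d, 7), 7, 7)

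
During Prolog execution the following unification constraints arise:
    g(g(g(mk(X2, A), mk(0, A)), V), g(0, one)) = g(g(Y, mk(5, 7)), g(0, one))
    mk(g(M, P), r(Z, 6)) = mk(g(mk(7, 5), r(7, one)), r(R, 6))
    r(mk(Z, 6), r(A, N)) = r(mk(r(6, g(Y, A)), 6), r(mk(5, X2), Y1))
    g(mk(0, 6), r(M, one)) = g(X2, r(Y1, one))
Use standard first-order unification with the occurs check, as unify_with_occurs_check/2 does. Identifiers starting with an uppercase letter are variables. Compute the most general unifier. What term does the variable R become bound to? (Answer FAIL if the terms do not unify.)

r(6, g(g(mk(mk(0, 6), mk(5, mk(0, 6))), mk(0, mk(5, mk(0, 6)))), mk(5, mk(0, 6))))

Decompose g/2: g(g(mk(X2, A), mk(0, A)), V) = g(Y, mk(5, 7)),  g(0, one) = g(0, one).
Decompose g/2: g(mk(X2, A), mk(0, A)) = Y,  V = mk(5, 7).
Bind Y := g(mk(X2, A), mk(0, A)); substituting into the one remaining equation that mentions Y gives: r(mk(Z, 6), r(A, N)) = r(mk(r(6, g(g(mk(X2, A), mk(0, A)), A)), 6), r(mk(5, X2), Y1)).
Bind V := mk(5, 7); no other remaining equation mentions V.
Delete trivial equation g(0, one) = g(0, one).
Decompose mk/2: g(M, P) = g(mk(7, 5), r(7, one)),  r(Z, 6) = r(R, 6).
Decompose g/2: M = mk(7, 5),  P = r(7, one).
Bind M := mk(7, 5); substituting into the one remaining equation that mentions M gives: g(mk(0, 6), r(mk(7, 5), one)) = g(X2, r(Y1, one)).
Bind P := r(7, one); no other remaining equation mentions P.
Decompose r/2: Z = R,  6 = 6.
Bind Z := R; substituting into the one remaining equation that mentions Z gives: r(mk(R, 6), r(A, N)) = r(mk(r(6, g(g(mk(X2, A), mk(0, A)), A)), 6), r(mk(5, X2), Y1)).
Delete trivial equation 6 = 6.
Decompose r/2: mk(R, 6) = mk(r(6, g(g(mk(X2, A), mk(0, A)), A)), 6),  r(A, N) = r(mk(5, X2), Y1).
Decompose mk/2: R = r(6, g(g(mk(X2, A), mk(0, A)), A)),  6 = 6.
Bind R := r(6, g(g(mk(X2, A), mk(0, A)), A)); no other remaining equation mentions R. Substituting into the earlier binding gives Z := r(6, g(g(mk(X2, A), mk(0, A)), A)).
Delete trivial equation 6 = 6.
Decompose r/2: A = mk(5, X2),  N = Y1.
Bind A := mk(5, X2); no other remaining equation mentions A. Substituting into the earlier bindings gives Y := g(mk(X2, mk(5, X2)), mk(0, mk(5, X2))), Z := r(6, g(g(mk(X2, mk(5, X2)), mk(0, mk(5, X2))), mk(5, X2))), R := r(6, g(g(mk(X2, mk(5, X2)), mk(0, mk(5, X2))), mk(5, X2))).
Bind N := Y1; no other remaining equation mentions N.
Decompose g/2: mk(0, 6) = X2,  r(mk(7, 5), one) = r(Y1, one).
Bind X2 := mk(0, 6); no other remaining equation mentions X2. Substituting into the earlier bindings gives Y := g(mk(mk(0, 6), mk(5, mk(0, 6))), mk(0, mk(5, mk(0, 6)))), Z := r(6, g(g(mk(mk(0, 6), mk(5, mk(0, 6))), mk(0, mk(5, mk(0, 6)))), mk(5, mk(0, 6)))), R := r(6, g(g(mk(mk(0, 6), mk(5, mk(0, 6))), mk(0, mk(5, mk(0, 6)))), mk(5, mk(0, 6)))), A := mk(5, mk(0, 6)).
Decompose r/2: mk(7, 5) = Y1,  one = one.
Bind Y1 := mk(7, 5); no other remaining equation mentions Y1. Substituting into the earlier binding gives N := mk(7, 5).
Delete trivial equation one = one.
MGU = { Y ↦ g(mk(mk(0, 6), mk(5, mk(0, 6))), mk(0, mk(5, mk(0, 6)))), V ↦ mk(5, 7), M ↦ mk(7, 5), P ↦ r(7, one), Z ↦ r(6, g(g(mk(mk(0, 6), mk(5, mk(0, 6))), mk(0, mk(5, mk(0, 6)))), mk(5, mk(0, 6)))), R ↦ r(6, g(g(mk(mk(0, 6), mk(5, mk(0, 6))), mk(0, mk(5, mk(0, 6)))), mk(5, mk(0, 6)))), A ↦ mk(5, mk(0, 6)), N ↦ mk(7, 5), X2 ↦ mk(0, 6), Y1 ↦ mk(7, 5) }, so R ↦ r(6, g(g(mk(mk(0, 6), mk(5, mk(0, 6))), mk(0, mk(5, mk(0, 6)))), mk(5, mk(0, 6)))).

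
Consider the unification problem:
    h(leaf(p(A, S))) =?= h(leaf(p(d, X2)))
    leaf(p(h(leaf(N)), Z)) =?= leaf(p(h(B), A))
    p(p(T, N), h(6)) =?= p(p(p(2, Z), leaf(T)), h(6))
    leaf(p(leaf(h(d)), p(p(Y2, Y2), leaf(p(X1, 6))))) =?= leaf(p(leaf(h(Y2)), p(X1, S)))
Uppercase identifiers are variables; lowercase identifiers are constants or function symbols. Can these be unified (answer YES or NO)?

YES

Decompose h/1: leaf(p(A, S)) =?= leaf(p(d, X2)).
Decompose leaf/1: p(A, S) =?= p(d, X2).
Decompose p/2: A =?= d,  S =?= X2.
Bind A := d; substituting into the one remaining equation that mentions A gives: leaf(p(h(leaf(N)), Z)) =?= leaf(p(h(B), d)).
Bind S := X2; substituting into the one remaining equation that mentions S gives: leaf(p(leaf(h(d)), p(p(Y2, Y2), leaf(p(X1, 6))))) =?= leaf(p(leaf(h(Y2)), p(X1, X2))).
Decompose leaf/1: p(h(leaf(N)), Z) =?= p(h(B), d).
Decompose p/2: h(leaf(N)) =?= h(B),  Z =?= d.
Decompose h/1: leaf(N) =?= B.
Bind B := leaf(N); no other remaining equation mentions B.
Bind Z := d; substituting into the one remaining equation that mentions Z gives: p(p(T, N), h(6)) =?= p(p(p(2, d), leaf(T)), h(6)).
Decompose p/2: p(T, N) =?= p(p(2, d), leaf(T)),  h(6) =?= h(6).
Decompose p/2: T =?= p(2, d),  N =?= leaf(T).
Bind T := p(2, d); substituting into the one remaining equation that mentions T gives: N =?= leaf(p(2, d)).
Bind N := leaf(p(2, d)); no other remaining equation mentions N. Substituting into the earlier binding gives B := leaf(leaf(p(2, d))).
Delete trivial equation h(6) =?= h(6).
Decompose leaf/1: p(leaf(h(d)), p(p(Y2, Y2), leaf(p(X1, 6)))) =?= p(leaf(h(Y2)), p(X1, X2)).
Decompose p/2: leaf(h(d)) =?= leaf(h(Y2)),  p(p(Y2, Y2), leaf(p(X1, 6))) =?= p(X1, X2).
Decompose leaf/1: h(d) =?= h(Y2).
Decompose h/1: d =?= Y2.
Bind Y2 := d; substituting into the remaining equation gives: p(p(d, d), leaf(p(X1, 6))) =?= p(X1, X2).
Decompose p/2: p(d, d) =?= X1,  leaf(p(X1, 6)) =?= X2.
Bind X1 := p(d, d); substituting into the remaining equation gives: leaf(p(p(d, d), 6)) =?= X2.
Bind X2 := leaf(p(p(d, d), 6)). Substituting into the earlier binding gives S := leaf(p(p(d, d), 6)).
No equations remain and no clash or occurs-check failure arose, so a unifier exists.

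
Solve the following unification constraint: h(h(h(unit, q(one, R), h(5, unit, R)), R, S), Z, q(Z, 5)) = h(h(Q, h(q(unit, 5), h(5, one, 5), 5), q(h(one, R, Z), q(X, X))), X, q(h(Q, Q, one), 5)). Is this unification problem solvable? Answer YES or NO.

Decompose h/3: h(h(unit, q(one, R), h(5, unit, R)), R, S) = h(Q, h(q(unit, 5), h(5, one, 5), 5), q(h(one, R, Z), q(X, X))),  Z = X,  q(Z, 5) = q(h(Q, Q, one), 5).
Decompose h/3: h(unit, q(one, R), h(5, unit, R)) = Q,  R = h(q(unit, 5), h(5, one, 5), 5),  S = q(h(one, R, Z), q(X, X)).
Bind Q := h(unit, q(one, R), h(5, unit, R)); substituting into the one remaining equation that mentions Q gives: q(Z, 5) = q(h(h(unit, q(one, R), h(5, unit, R)), h(unit, q(one, R), h(5, unit, R)), one), 5).
Bind R := h(q(unit, 5), h(5, one, 5), 5); substituting into the 2 remaining equations that mention R gives: S = q(h(one, h(q(unit, 5), h(5, one, 5), 5), Z), q(X, X)),  q(Z, 5) = q(h(h(unit, q(one, h(q(unit, 5), h(5, one, 5), 5)), h(5, unit, h(q(unit, 5), h(5, one, 5), 5))), h(unit, q(one, h(q(unit, 5), h(5, one, 5), 5)), h(5, unit, h(q(unit, 5), h(5, one, 5), 5))), one), 5). Substituting into the earlier binding gives Q := h(unit, q(one, h(q(unit, 5), h(5, one, 5), 5)), h(5, unit, h(q(unit, 5), h(5, one, 5), 5))).
Bind S := q(h(one, h(q(unit, 5), h(5, one, 5), 5), Z), q(X, X)); no other remaining equation mentions S.
Bind Z := X; substituting into the remaining equation gives: q(X, 5) = q(h(h(unit, q(one, h(q(unit, 5), h(5, one, 5), 5)), h(5, unit, h(q(unit, 5), h(5, one, 5), 5))), h(unit, q(one, h(q(unit, 5), h(5, one, 5), 5)), h(5, unit, h(q(unit, 5), h(5, one, 5), 5))), one), 5). Substituting into the earlier binding gives S := q(h(one, h(q(unit, 5), h(5, one, 5), 5), X), q(X, X)).
Decompose q/2: X = h(h(unit, q(one, h(q(unit, 5), h(5, one, 5), 5)), h(5, unit, h(q(unit, 5), h(5, one, 5), 5))), h(unit, q(one, h(q(unit, 5), h(5, one, 5), 5)), h(5, unit, h(q(unit, 5), h(5, one, 5), 5))), one),  5 = 5.
Bind X := h(h(unit, q(one, h(q(unit, 5), h(5, one, 5), 5)), h(5, unit, h(q(unit, 5), h(5, one, 5), 5))), h(unit, q(one, h(q(unit, 5), h(5, one, 5), 5)), h(5, unit, h(q(unit, 5), h(5, one, 5), 5))), one); no other remaining equation mentions X. Substituting into the earlier bindings gives S := q(h(one, h(q(unit, 5), h(5, one, 5), 5), h(h(unit, q(one, h(q(unit, 5), h(5, one, 5), 5)), h(5, unit, h(q(unit, 5), h(5, one, 5), 5))), h(unit, q(one, h(q(unit, 5), h(5, one, 5), 5)), h(5, unit, h(q(unit, 5), h(5, one, 5), 5))), one)), q(h(h(unit, q(one, h(q(unit, 5), h(5, one, 5), 5)), h(5, unit, h(q(unit, 5), h(5, one, 5), 5))), h(unit, q(one, h(q(unit, 5), h(5, one, 5), 5)), h(5, unit, h(q(unit, 5), h(5, one, 5), 5))), one), h(h(unit, q(one, h(q(unit, 5), h(5, one, 5), 5)), h(5, unit, h(q(unit, 5), h(5, one, 5), 5))), h(unit, q(one, h(q(unit, 5), h(5, one, 5), 5)), h(5, unit, h(q(unit, 5), h(5, one, 5), 5))), one))), Z := h(h(unit, q(one, h(q(unit, 5), h(5, one, 5), 5)), h(5, unit, h(q(unit, 5), h(5, one, 5), 5))), h(unit, q(one, h(q(unit, 5), h(5, one, 5), 5)), h(5, unit, h(q(unit, 5), h(5, one, 5), 5))), one).
Delete trivial equation 5 = 5.
No equations remain and no clash or occurs-check failure arose, so a unifier exists.

YES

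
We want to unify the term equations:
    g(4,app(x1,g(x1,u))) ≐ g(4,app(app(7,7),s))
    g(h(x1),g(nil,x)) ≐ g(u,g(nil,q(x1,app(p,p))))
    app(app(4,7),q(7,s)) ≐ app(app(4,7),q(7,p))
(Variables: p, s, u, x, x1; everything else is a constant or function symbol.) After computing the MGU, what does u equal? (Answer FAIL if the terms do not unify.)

Decompose g/2: 4 ≐ 4,  app(x1,g(x1,u)) ≐ app(app(7,7),s).
Delete trivial equation 4 ≐ 4.
Decompose app/2: x1 ≐ app(7,7),  g(x1,u) ≐ s.
Bind x1 := app(7,7); substituting into the 2 remaining equations that mention x1 gives: g(app(7,7),u) ≐ s,  g(h(app(7,7)),g(nil,x)) ≐ g(u,g(nil,q(app(7,7),app(p,p)))).
Bind s := g(app(7,7),u); substituting into the one remaining equation that mentions s gives: app(app(4,7),q(7,g(app(7,7),u))) ≐ app(app(4,7),q(7,p)).
Decompose g/2: h(app(7,7)) ≐ u,  g(nil,x) ≐ g(nil,q(app(7,7),app(p,p))).
Bind u := h(app(7,7)); substituting into the one remaining equation that mentions u gives: app(app(4,7),q(7,g(app(7,7),h(app(7,7))))) ≐ app(app(4,7),q(7,p)). Substituting into the earlier binding gives s := g(app(7,7),h(app(7,7))).
Decompose g/2: nil ≐ nil,  x ≐ q(app(7,7),app(p,p)).
Delete trivial equation nil ≐ nil.
Bind x := q(app(7,7),app(p,p)); no other remaining equation mentions x.
Decompose app/2: app(4,7) ≐ app(4,7),  q(7,g(app(7,7),h(app(7,7)))) ≐ q(7,p).
Delete trivial equation app(4,7) ≐ app(4,7).
Decompose q/2: 7 ≐ 7,  g(app(7,7),h(app(7,7))) ≐ p.
Delete trivial equation 7 ≐ 7.
Bind p := g(app(7,7),h(app(7,7))). Substituting into the earlier binding gives x := q(app(7,7),app(g(app(7,7),h(app(7,7))),g(app(7,7),h(app(7,7))))).
MGU = { x1 -> app(7,7), s -> g(app(7,7),h(app(7,7))), u -> h(app(7,7)), x -> q(app(7,7),app(g(app(7,7),h(app(7,7))),g(app(7,7),h(app(7,7))))), p -> g(app(7,7),h(app(7,7))) }, so u -> h(app(7,7)).

h(app(7,7))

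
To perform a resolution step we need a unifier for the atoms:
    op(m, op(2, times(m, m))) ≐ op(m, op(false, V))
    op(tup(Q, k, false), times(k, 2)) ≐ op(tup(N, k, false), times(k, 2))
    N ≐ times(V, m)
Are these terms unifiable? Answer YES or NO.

NO

Decompose op/2: m ≐ m,  op(2, times(m, m)) ≐ op(false, V).
Delete trivial equation m ≐ m.
Decompose op/2: 2 ≐ false,  times(m, m) ≐ V.
Clash: constants 2 and false differ; no unifier exists.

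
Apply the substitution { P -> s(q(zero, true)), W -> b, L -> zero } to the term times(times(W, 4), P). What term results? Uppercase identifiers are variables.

times(times(b, 4), s(q(zero, true)))

Replace each occurrence of P with s(q(zero, true)).
Replace each occurrence of W with b.
Result: times(times(b, 4), s(q(zero, true))).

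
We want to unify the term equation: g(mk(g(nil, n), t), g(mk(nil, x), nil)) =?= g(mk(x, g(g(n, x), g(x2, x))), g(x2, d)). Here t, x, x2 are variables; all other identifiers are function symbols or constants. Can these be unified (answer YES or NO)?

NO

Decompose g/2: mk(g(nil, n), t) =?= mk(x, g(g(n, x), g(x2, x))),  g(mk(nil, x), nil) =?= g(x2, d).
Decompose mk/2: g(nil, n) =?= x,  t =?= g(g(n, x), g(x2, x)).
Bind x := g(nil, n); substituting into the remaining equations gives: t =?= g(g(n, g(nil, n)), g(x2, g(nil, n))),  g(mk(nil, g(nil, n)), nil) =?= g(x2, d).
Bind t := g(g(n, g(nil, n)), g(x2, g(nil, n))); no other remaining equation mentions t.
Decompose g/2: mk(nil, g(nil, n)) =?= x2,  nil =?= d.
Bind x2 := mk(nil, g(nil, n)); no other remaining equation mentions x2. Substituting into the earlier binding gives t := g(g(n, g(nil, n)), g(mk(nil, g(nil, n)), g(nil, n))).
Clash: constants nil and d differ; no unifier exists.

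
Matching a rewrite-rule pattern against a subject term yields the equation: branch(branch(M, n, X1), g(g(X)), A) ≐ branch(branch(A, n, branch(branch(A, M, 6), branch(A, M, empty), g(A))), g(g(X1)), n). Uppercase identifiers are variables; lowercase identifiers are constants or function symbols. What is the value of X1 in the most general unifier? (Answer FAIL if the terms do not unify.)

Decompose branch/3: branch(M, n, X1) ≐ branch(A, n, branch(branch(A, M, 6), branch(A, M, empty), g(A))),  g(g(X)) ≐ g(g(X1)),  A ≐ n.
Decompose branch/3: M ≐ A,  n ≐ n,  X1 ≐ branch(branch(A, M, 6), branch(A, M, empty), g(A)).
Bind M := A; substituting into the one remaining equation that mentions M gives: X1 ≐ branch(branch(A, A, 6), branch(A, A, empty), g(A)).
Delete trivial equation n ≐ n.
Bind X1 := branch(branch(A, A, 6), branch(A, A, empty), g(A)); substituting into the one remaining equation that mentions X1 gives: g(g(X)) ≐ g(g(branch(branch(A, A, 6), branch(A, A, empty), g(A)))).
Decompose g/1: g(X) ≐ g(branch(branch(A, A, 6), branch(A, A, empty), g(A))).
Decompose g/1: X ≐ branch(branch(A, A, 6), branch(A, A, empty), g(A)).
Bind X := branch(branch(A, A, 6), branch(A, A, empty), g(A)); no other remaining equation mentions X.
Bind A := n. Substituting into the earlier bindings gives M := n, X1 := branch(branch(n, n, 6), branch(n, n, empty), g(n)), X := branch(branch(n, n, 6), branch(n, n, empty), g(n)).
MGU = { M ↦ n, X1 ↦ branch(branch(n, n, 6), branch(n, n, empty), g(n)), X ↦ branch(branch(n, n, 6), branch(n, n, empty), g(n)), A ↦ n }, so X1 ↦ branch(branch(n, n, 6), branch(n, n, empty), g(n)).

branch(branch(n, n, 6), branch(n, n, empty), g(n))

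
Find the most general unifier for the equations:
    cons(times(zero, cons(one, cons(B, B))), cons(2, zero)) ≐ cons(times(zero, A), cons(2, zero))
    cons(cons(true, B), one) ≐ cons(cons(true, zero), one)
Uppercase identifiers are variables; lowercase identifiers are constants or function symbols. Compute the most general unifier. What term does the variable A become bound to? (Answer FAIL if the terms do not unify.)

Decompose cons/2: times(zero, cons(one, cons(B, B))) ≐ times(zero, A),  cons(2, zero) ≐ cons(2, zero).
Decompose times/2: zero ≐ zero,  cons(one, cons(B, B)) ≐ A.
Delete trivial equation zero ≐ zero.
Bind A := cons(one, cons(B, B)); no other remaining equation mentions A.
Delete trivial equation cons(2, zero) ≐ cons(2, zero).
Decompose cons/2: cons(true, B) ≐ cons(true, zero),  one ≐ one.
Decompose cons/2: true ≐ true,  B ≐ zero.
Delete trivial equation true ≐ true.
Bind B := zero; no other remaining equation mentions B. Substituting into the earlier binding gives A := cons(one, cons(zero, zero)).
Delete trivial equation one ≐ one.
MGU = { A -> cons(one, cons(zero, zero)), B -> zero }, so A -> cons(one, cons(zero, zero)).

cons(one, cons(zero, zero))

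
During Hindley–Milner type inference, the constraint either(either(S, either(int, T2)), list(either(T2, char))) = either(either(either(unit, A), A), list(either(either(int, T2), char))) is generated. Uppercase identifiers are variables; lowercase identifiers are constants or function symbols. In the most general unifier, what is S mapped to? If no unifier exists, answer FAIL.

Decompose either/2: either(S, either(int, T2)) = either(either(unit, A), A),  list(either(T2, char)) = list(either(either(int, T2), char)).
Decompose either/2: S = either(unit, A),  either(int, T2) = A.
Bind S := either(unit, A); no other remaining equation mentions S.
Bind A := either(int, T2); no other remaining equation mentions A. Substituting into the earlier binding gives S := either(unit, either(int, T2)).
Decompose list/1: either(T2, char) = either(either(int, T2), char).
Decompose either/2: T2 = either(int, T2),  char = char.
Occurs check fails: T2 occurs in either(int, T2); the equation T2 = either(int, T2) has no finite solution.

FAIL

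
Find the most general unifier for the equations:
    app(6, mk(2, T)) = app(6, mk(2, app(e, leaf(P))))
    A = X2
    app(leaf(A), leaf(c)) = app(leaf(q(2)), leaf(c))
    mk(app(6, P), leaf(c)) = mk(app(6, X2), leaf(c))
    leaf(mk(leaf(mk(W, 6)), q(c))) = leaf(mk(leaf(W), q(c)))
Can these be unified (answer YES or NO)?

Decompose app/2: 6 = 6,  mk(2, T) = mk(2, app(e, leaf(P))).
Delete trivial equation 6 = 6.
Decompose mk/2: 2 = 2,  T = app(e, leaf(P)).
Delete trivial equation 2 = 2.
Bind T := app(e, leaf(P)); no other remaining equation mentions T.
Bind A := X2; substituting into the one remaining equation that mentions A gives: app(leaf(X2), leaf(c)) = app(leaf(q(2)), leaf(c)).
Decompose app/2: leaf(X2) = leaf(q(2)),  leaf(c) = leaf(c).
Decompose leaf/1: X2 = q(2).
Bind X2 := q(2); substituting into the one remaining equation that mentions X2 gives: mk(app(6, P), leaf(c)) = mk(app(6, q(2)), leaf(c)). Substituting into the earlier binding gives A := q(2).
Delete trivial equation leaf(c) = leaf(c).
Decompose mk/2: app(6, P) = app(6, q(2)),  leaf(c) = leaf(c).
Decompose app/2: 6 = 6,  P = q(2).
Delete trivial equation 6 = 6.
Bind P := q(2); no other remaining equation mentions P. Substituting into the earlier binding gives T := app(e, leaf(q(2))).
Delete trivial equation leaf(c) = leaf(c).
Decompose leaf/1: mk(leaf(mk(W, 6)), q(c)) = mk(leaf(W), q(c)).
Decompose mk/2: leaf(mk(W, 6)) = leaf(W),  q(c) = q(c).
Decompose leaf/1: mk(W, 6) = W.
Occurs check fails: W occurs in mk(W, 6); the equation W = mk(W, 6) has no finite solution.

NO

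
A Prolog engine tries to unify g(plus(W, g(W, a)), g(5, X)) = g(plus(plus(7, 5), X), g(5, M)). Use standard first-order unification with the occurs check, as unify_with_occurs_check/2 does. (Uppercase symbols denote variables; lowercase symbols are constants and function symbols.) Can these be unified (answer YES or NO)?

Decompose g/2: plus(W, g(W, a)) = plus(plus(7, 5), X),  g(5, X) = g(5, M).
Decompose plus/2: W = plus(7, 5),  g(W, a) = X.
Bind W := plus(7, 5); substituting into the one remaining equation that mentions W gives: g(plus(7, 5), a) = X.
Bind X := g(plus(7, 5), a); substituting into the remaining equation gives: g(5, g(plus(7, 5), a)) = g(5, M).
Decompose g/2: 5 = 5,  g(plus(7, 5), a) = M.
Delete trivial equation 5 = 5.
Bind M := g(plus(7, 5), a).
No equations remain and no clash or occurs-check failure arose, so a unifier exists.

YES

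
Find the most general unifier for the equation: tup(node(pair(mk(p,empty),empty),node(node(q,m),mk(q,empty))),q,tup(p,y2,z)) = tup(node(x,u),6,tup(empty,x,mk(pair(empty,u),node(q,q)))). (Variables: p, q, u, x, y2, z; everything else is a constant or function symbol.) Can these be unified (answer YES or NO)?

YES

Decompose tup/3: node(pair(mk(p,empty),empty),node(node(q,m),mk(q,empty))) = node(x,u),  q = 6,  tup(p,y2,z) = tup(empty,x,mk(pair(empty,u),node(q,q))).
Decompose node/2: pair(mk(p,empty),empty) = x,  node(node(q,m),mk(q,empty)) = u.
Bind x := pair(mk(p,empty),empty); substituting into the one remaining equation that mentions x gives: tup(p,y2,z) = tup(empty,pair(mk(p,empty),empty),mk(pair(empty,u),node(q,q))).
Bind u := node(node(q,m),mk(q,empty)); substituting into the one remaining equation that mentions u gives: tup(p,y2,z) = tup(empty,pair(mk(p,empty),empty),mk(pair(empty,node(node(q,m),mk(q,empty))),node(q,q))).
Bind q := 6; substituting into the remaining equation gives: tup(p,y2,z) = tup(empty,pair(mk(p,empty),empty),mk(pair(empty,node(node(6,m),mk(6,empty))),node(6,6))). Substituting into the earlier binding gives u := node(node(6,m),mk(6,empty)).
Decompose tup/3: p = empty,  y2 = pair(mk(p,empty),empty),  z = mk(pair(empty,node(node(6,m),mk(6,empty))),node(6,6)).
Bind p := empty; substituting into the one remaining equation that mentions p gives: y2 = pair(mk(empty,empty),empty). Substituting into the earlier binding gives x := pair(mk(empty,empty),empty).
Bind y2 := pair(mk(empty,empty),empty); no other remaining equation mentions y2.
Bind z := mk(pair(empty,node(node(6,m),mk(6,empty))),node(6,6)).
No equations remain and no clash or occurs-check failure arose, so a unifier exists.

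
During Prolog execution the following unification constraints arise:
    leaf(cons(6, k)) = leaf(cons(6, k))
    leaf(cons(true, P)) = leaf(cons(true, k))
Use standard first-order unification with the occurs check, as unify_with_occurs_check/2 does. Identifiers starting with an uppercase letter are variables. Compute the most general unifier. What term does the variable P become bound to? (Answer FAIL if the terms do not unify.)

k

Delete trivial equation leaf(cons(6, k)) = leaf(cons(6, k)).
Decompose leaf/1: cons(true, P) = cons(true, k).
Decompose cons/2: true = true,  P = k.
Delete trivial equation true = true.
Bind P := k.
MGU = { P ↦ k }, so P ↦ k.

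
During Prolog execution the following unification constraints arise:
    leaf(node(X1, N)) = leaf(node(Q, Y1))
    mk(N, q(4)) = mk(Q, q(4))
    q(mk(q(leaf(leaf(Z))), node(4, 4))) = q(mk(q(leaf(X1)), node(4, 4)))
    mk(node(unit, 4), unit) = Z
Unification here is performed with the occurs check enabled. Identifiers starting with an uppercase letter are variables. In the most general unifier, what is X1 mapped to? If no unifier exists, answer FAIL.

leaf(mk(node(unit, 4), unit))

Decompose leaf/1: node(X1, N) = node(Q, Y1).
Decompose node/2: X1 = Q,  N = Y1.
Bind X1 := Q; substituting into the one remaining equation that mentions X1 gives: q(mk(q(leaf(leaf(Z))), node(4, 4))) = q(mk(q(leaf(Q)), node(4, 4))).
Bind N := Y1; substituting into the one remaining equation that mentions N gives: mk(Y1, q(4)) = mk(Q, q(4)).
Decompose mk/2: Y1 = Q,  q(4) = q(4).
Bind Y1 := Q; no other remaining equation mentions Y1. Substituting into the earlier binding gives N := Q.
Delete trivial equation q(4) = q(4).
Decompose q/1: mk(q(leaf(leaf(Z))), node(4, 4)) = mk(q(leaf(Q)), node(4, 4)).
Decompose mk/2: q(leaf(leaf(Z))) = q(leaf(Q)),  node(4, 4) = node(4, 4).
Decompose q/1: leaf(leaf(Z)) = leaf(Q).
Decompose leaf/1: leaf(Z) = Q.
Bind Q := leaf(Z); no other remaining equation mentions Q. Substituting into the earlier bindings gives X1 := leaf(Z), N := leaf(Z), Y1 := leaf(Z).
Delete trivial equation node(4, 4) = node(4, 4).
Bind Z := mk(node(unit, 4), unit). Substituting into the earlier bindings gives X1 := leaf(mk(node(unit, 4), unit)), N := leaf(mk(node(unit, 4), unit)), Y1 := leaf(mk(node(unit, 4), unit)), Q := leaf(mk(node(unit, 4), unit)).
MGU = { X1 = leaf(mk(node(unit, 4), unit)), N = leaf(mk(node(unit, 4), unit)), Y1 = leaf(mk(node(unit, 4), unit)), Q = leaf(mk(node(unit, 4), unit)), Z = mk(node(unit, 4), unit) }, so X1 = leaf(mk(node(unit, 4), unit)).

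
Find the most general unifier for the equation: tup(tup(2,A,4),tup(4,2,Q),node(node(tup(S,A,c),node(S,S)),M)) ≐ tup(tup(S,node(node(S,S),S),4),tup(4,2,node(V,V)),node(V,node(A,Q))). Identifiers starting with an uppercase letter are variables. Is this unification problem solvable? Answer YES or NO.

YES

Decompose tup/3: tup(2,A,4) ≐ tup(S,node(node(S,S),S),4),  tup(4,2,Q) ≐ tup(4,2,node(V,V)),  node(node(tup(S,A,c),node(S,S)),M) ≐ node(V,node(A,Q)).
Decompose tup/3: 2 ≐ S,  A ≐ node(node(S,S),S),  4 ≐ 4.
Bind S := 2; substituting into the 2 remaining equations that mention S gives: A ≐ node(node(2,2),2),  node(node(tup(2,A,c),node(2,2)),M) ≐ node(V,node(A,Q)).
Bind A := node(node(2,2),2); substituting into the one remaining equation that mentions A gives: node(node(tup(2,node(node(2,2),2),c),node(2,2)),M) ≐ node(V,node(node(node(2,2),2),Q)).
Delete trivial equation 4 ≐ 4.
Decompose tup/3: 4 ≐ 4,  2 ≐ 2,  Q ≐ node(V,V).
Delete trivial equation 4 ≐ 4.
Delete trivial equation 2 ≐ 2.
Bind Q := node(V,V); substituting into the remaining equation gives: node(node(tup(2,node(node(2,2),2),c),node(2,2)),M) ≐ node(V,node(node(node(2,2),2),node(V,V))).
Decompose node/2: node(tup(2,node(node(2,2),2),c),node(2,2)) ≐ V,  M ≐ node(node(node(2,2),2),node(V,V)).
Bind V := node(tup(2,node(node(2,2),2),c),node(2,2)); substituting into the remaining equation gives: M ≐ node(node(node(2,2),2),node(node(tup(2,node(node(2,2),2),c),node(2,2)),node(tup(2,node(node(2,2),2),c),node(2,2)))). Substituting into the earlier binding gives Q := node(node(tup(2,node(node(2,2),2),c),node(2,2)),node(tup(2,node(node(2,2),2),c),node(2,2))).
Bind M := node(node(node(2,2),2),node(node(tup(2,node(node(2,2),2),c),node(2,2)),node(tup(2,node(node(2,2),2),c),node(2,2)))).
No equations remain and no clash or occurs-check failure arose, so a unifier exists.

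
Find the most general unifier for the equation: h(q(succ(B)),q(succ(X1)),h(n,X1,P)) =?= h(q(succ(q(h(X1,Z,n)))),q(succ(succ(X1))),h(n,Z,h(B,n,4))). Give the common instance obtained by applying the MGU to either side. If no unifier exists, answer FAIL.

Decompose h/3: q(succ(B)) =?= q(succ(q(h(X1,Z,n)))),  q(succ(X1)) =?= q(succ(succ(X1))),  h(n,X1,P) =?= h(n,Z,h(B,n,4)).
Decompose q/1: succ(B) =?= succ(q(h(X1,Z,n))).
Decompose succ/1: B =?= q(h(X1,Z,n)).
Bind B := q(h(X1,Z,n)); substituting into the one remaining equation that mentions B gives: h(n,X1,P) =?= h(n,Z,h(q(h(X1,Z,n)),n,4)).
Decompose q/1: succ(X1) =?= succ(succ(X1)).
Decompose succ/1: X1 =?= succ(X1).
Occurs check fails: X1 occurs in succ(X1); the equation X1 =?= succ(X1) has no finite solution.

FAIL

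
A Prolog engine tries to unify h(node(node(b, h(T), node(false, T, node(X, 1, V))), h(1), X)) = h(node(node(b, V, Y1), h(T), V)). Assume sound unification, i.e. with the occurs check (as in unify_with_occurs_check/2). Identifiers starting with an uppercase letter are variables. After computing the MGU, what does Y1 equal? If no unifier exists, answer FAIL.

node(false, 1, node(h(1), 1, h(1)))

Decompose h/1: node(node(b, h(T), node(false, T, node(X, 1, V))), h(1), X) = node(node(b, V, Y1), h(T), V).
Decompose node/3: node(b, h(T), node(false, T, node(X, 1, V))) = node(b, V, Y1),  h(1) = h(T),  X = V.
Decompose node/3: b = b,  h(T) = V,  node(false, T, node(X, 1, V)) = Y1.
Delete trivial equation b = b.
Bind V := h(T); substituting into the 2 remaining equations that mention V gives: node(false, T, node(X, 1, h(T))) = Y1,  X = h(T).
Bind Y1 := node(false, T, node(X, 1, h(T))); no other remaining equation mentions Y1.
Decompose h/1: 1 = T.
Bind T := 1; substituting into the remaining equation gives: X = h(1). Substituting into the earlier bindings gives V := h(1), Y1 := node(false, 1, node(X, 1, h(1))).
Bind X := h(1). Substituting into the earlier binding gives Y1 := node(false, 1, node(h(1), 1, h(1))).
MGU = { V ↦ h(1), Y1 ↦ node(false, 1, node(h(1), 1, h(1))), T ↦ 1, X ↦ h(1) }, so Y1 ↦ node(false, 1, node(h(1), 1, h(1))).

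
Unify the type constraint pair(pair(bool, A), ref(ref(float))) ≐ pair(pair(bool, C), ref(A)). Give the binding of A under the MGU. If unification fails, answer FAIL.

Decompose pair/2: pair(bool, A) ≐ pair(bool, C),  ref(ref(float)) ≐ ref(A).
Decompose pair/2: bool ≐ bool,  A ≐ C.
Delete trivial equation bool ≐ bool.
Bind A := C; substituting into the remaining equation gives: ref(ref(float)) ≐ ref(C).
Decompose ref/1: ref(float) ≐ C.
Bind C := ref(float). Substituting into the earlier binding gives A := ref(float).
MGU = { A -> ref(float), C -> ref(float) }, so A -> ref(float).

ref(float)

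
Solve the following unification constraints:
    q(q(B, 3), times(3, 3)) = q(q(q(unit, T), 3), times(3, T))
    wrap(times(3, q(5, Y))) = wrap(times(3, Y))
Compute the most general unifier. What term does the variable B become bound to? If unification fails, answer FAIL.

FAIL

Decompose q/2: q(B, 3) = q(q(unit, T), 3),  times(3, 3) = times(3, T).
Decompose q/2: B = q(unit, T),  3 = 3.
Bind B := q(unit, T); no other remaining equation mentions B.
Delete trivial equation 3 = 3.
Decompose times/2: 3 = 3,  3 = T.
Delete trivial equation 3 = 3.
Bind T := 3; no other remaining equation mentions T. Substituting into the earlier binding gives B := q(unit, 3).
Decompose wrap/1: times(3, q(5, Y)) = times(3, Y).
Decompose times/2: 3 = 3,  q(5, Y) = Y.
Delete trivial equation 3 = 3.
Occurs check fails: Y occurs in q(5, Y); the equation Y = q(5, Y) has no finite solution.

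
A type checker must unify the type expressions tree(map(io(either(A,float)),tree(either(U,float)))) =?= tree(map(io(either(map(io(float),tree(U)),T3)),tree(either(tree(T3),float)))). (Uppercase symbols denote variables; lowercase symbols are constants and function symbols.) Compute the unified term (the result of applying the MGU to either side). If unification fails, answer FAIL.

Decompose tree/1: map(io(either(A,float)),tree(either(U,float))) =?= map(io(either(map(io(float),tree(U)),T3)),tree(either(tree(T3),float))).
Decompose map/2: io(either(A,float)) =?= io(either(map(io(float),tree(U)),T3)),  tree(either(U,float)) =?= tree(either(tree(T3),float)).
Decompose io/1: either(A,float) =?= either(map(io(float),tree(U)),T3).
Decompose either/2: A =?= map(io(float),tree(U)),  float =?= T3.
Bind A := map(io(float),tree(U)); no other remaining equation mentions A.
Bind T3 := float; substituting into the remaining equation gives: tree(either(U,float)) =?= tree(either(tree(float),float)).
Decompose tree/1: either(U,float) =?= either(tree(float),float).
Decompose either/2: U =?= tree(float),  float =?= float.
Bind U := tree(float); no other remaining equation mentions U. Substituting into the earlier binding gives A := map(io(float),tree(tree(float))).
Delete trivial equation float =?= float.
Applying the MGU to either side gives tree(map(io(either(map(io(float),tree(tree(float))),float)),tree(either(tree(float),float)))).

tree(map(io(either(map(io(float),tree(tree(float))),float)),tree(either(tree(float),float))))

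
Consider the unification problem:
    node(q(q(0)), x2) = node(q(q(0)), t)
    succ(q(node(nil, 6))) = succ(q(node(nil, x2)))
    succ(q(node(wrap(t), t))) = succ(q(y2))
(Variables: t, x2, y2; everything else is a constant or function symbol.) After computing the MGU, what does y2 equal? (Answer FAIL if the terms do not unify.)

Decompose node/2: q(q(0)) = q(q(0)),  x2 = t.
Delete trivial equation q(q(0)) = q(q(0)).
Bind x2 := t; substituting into the one remaining equation that mentions x2 gives: succ(q(node(nil, 6))) = succ(q(node(nil, t))).
Decompose succ/1: q(node(nil, 6)) = q(node(nil, t)).
Decompose q/1: node(nil, 6) = node(nil, t).
Decompose node/2: nil = nil,  6 = t.
Delete trivial equation nil = nil.
Bind t := 6; substituting into the remaining equation gives: succ(q(node(wrap(6), 6))) = succ(q(y2)). Substituting into the earlier binding gives x2 := 6.
Decompose succ/1: q(node(wrap(6), 6)) = q(y2).
Decompose q/1: node(wrap(6), 6) = y2.
Bind y2 := node(wrap(6), 6).
MGU = { x2 ↦ 6, t ↦ 6, y2 ↦ node(wrap(6), 6) }, so y2 ↦ node(wrap(6), 6).

node(wrap(6), 6)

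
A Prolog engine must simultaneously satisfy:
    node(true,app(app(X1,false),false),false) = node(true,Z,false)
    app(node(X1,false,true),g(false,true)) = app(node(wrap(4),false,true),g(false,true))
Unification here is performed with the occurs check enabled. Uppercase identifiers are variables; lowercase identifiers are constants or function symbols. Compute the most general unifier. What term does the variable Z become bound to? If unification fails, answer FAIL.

Decompose node/3: true = true,  app(app(X1,false),false) = Z,  false = false.
Delete trivial equation true = true.
Bind Z := app(app(X1,false),false); no other remaining equation mentions Z.
Delete trivial equation false = false.
Decompose app/2: node(X1,false,true) = node(wrap(4),false,true),  g(false,true) = g(false,true).
Decompose node/3: X1 = wrap(4),  false = false,  true = true.
Bind X1 := wrap(4); no other remaining equation mentions X1. Substituting into the earlier binding gives Z := app(app(wrap(4),false),false).
Delete trivial equation false = false.
Delete trivial equation true = true.
Delete trivial equation g(false,true) = g(false,true).
MGU = { Z = app(app(wrap(4),false),false), X1 = wrap(4) }, so Z = app(app(wrap(4),false),false).

app(app(wrap(4),false),false)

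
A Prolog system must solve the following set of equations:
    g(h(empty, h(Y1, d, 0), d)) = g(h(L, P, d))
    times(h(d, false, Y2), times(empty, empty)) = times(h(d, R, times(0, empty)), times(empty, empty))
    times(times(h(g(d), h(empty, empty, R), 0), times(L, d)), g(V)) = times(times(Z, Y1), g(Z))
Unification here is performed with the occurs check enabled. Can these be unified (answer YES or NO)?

YES

Decompose g/1: h(empty, h(Y1, d, 0), d) = h(L, P, d).
Decompose h/3: empty = L,  h(Y1, d, 0) = P,  d = d.
Bind L := empty; substituting into the one remaining equation that mentions L gives: times(times(h(g(d), h(empty, empty, R), 0), times(empty, d)), g(V)) = times(times(Z, Y1), g(Z)).
Bind P := h(Y1, d, 0); no other remaining equation mentions P.
Delete trivial equation d = d.
Decompose times/2: h(d, false, Y2) = h(d, R, times(0, empty)),  times(empty, empty) = times(empty, empty).
Decompose h/3: d = d,  false = R,  Y2 = times(0, empty).
Delete trivial equation d = d.
Bind R := false; substituting into the one remaining equation that mentions R gives: times(times(h(g(d), h(empty, empty, false), 0), times(empty, d)), g(V)) = times(times(Z, Y1), g(Z)).
Bind Y2 := times(0, empty); no other remaining equation mentions Y2.
Delete trivial equation times(empty, empty) = times(empty, empty).
Decompose times/2: times(h(g(d), h(empty, empty, false), 0), times(empty, d)) = times(Z, Y1),  g(V) = g(Z).
Decompose times/2: h(g(d), h(empty, empty, false), 0) = Z,  times(empty, d) = Y1.
Bind Z := h(g(d), h(empty, empty, false), 0); substituting into the one remaining equation that mentions Z gives: g(V) = g(h(g(d), h(empty, empty, false), 0)).
Bind Y1 := times(empty, d); no other remaining equation mentions Y1. Substituting into the earlier binding gives P := h(times(empty, d), d, 0).
Decompose g/1: V = h(g(d), h(empty, empty, false), 0).
Bind V := h(g(d), h(empty, empty, false), 0).
No equations remain and no clash or occurs-check failure arose, so a unifier exists.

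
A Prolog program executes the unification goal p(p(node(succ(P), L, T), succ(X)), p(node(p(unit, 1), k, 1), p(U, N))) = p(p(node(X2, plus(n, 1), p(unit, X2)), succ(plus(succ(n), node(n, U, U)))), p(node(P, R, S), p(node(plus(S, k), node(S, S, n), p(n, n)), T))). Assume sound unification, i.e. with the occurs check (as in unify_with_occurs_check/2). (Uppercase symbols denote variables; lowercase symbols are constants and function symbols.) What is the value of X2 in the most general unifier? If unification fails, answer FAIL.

Decompose p/2: p(node(succ(P), L, T), succ(X)) = p(node(X2, plus(n, 1), p(unit, X2)), succ(plus(succ(n), node(n, U, U)))),  p(node(p(unit, 1), k, 1), p(U, N)) = p(node(P, R, S), p(node(plus(S, k), node(S, S, n), p(n, n)), T)).
Decompose p/2: node(succ(P), L, T) = node(X2, plus(n, 1), p(unit, X2)),  succ(X) = succ(plus(succ(n), node(n, U, U))).
Decompose node/3: succ(P) = X2,  L = plus(n, 1),  T = p(unit, X2).
Bind X2 := succ(P); substituting into the one remaining equation that mentions X2 gives: T = p(unit, succ(P)).
Bind L := plus(n, 1); no other remaining equation mentions L.
Bind T := p(unit, succ(P)); substituting into the one remaining equation that mentions T gives: p(node(p(unit, 1), k, 1), p(U, N)) = p(node(P, R, S), p(node(plus(S, k), node(S, S, n), p(n, n)), p(unit, succ(P)))).
Decompose succ/1: X = plus(succ(n), node(n, U, U)).
Bind X := plus(succ(n), node(n, U, U)); no other remaining equation mentions X.
Decompose p/2: node(p(unit, 1), k, 1) = node(P, R, S),  p(U, N) = p(node(plus(S, k), node(S, S, n), p(n, n)), p(unit, succ(P))).
Decompose node/3: p(unit, 1) = P,  k = R,  1 = S.
Bind P := p(unit, 1); substituting into the one remaining equation that mentions P gives: p(U, N) = p(node(plus(S, k), node(S, S, n), p(n, n)), p(unit, succ(p(unit, 1)))). Substituting into the earlier bindings gives X2 := succ(p(unit, 1)), T := p(unit, succ(p(unit, 1))).
Bind R := k; no other remaining equation mentions R.
Bind S := 1; substituting into the remaining equation gives: p(U, N) = p(node(plus(1, k), node(1, 1, n), p(n, n)), p(unit, succ(p(unit, 1)))).
Decompose p/2: U = node(plus(1, k), node(1, 1, n), p(n, n)),  N = p(unit, succ(p(unit, 1))).
Bind U := node(plus(1, k), node(1, 1, n), p(n, n)); no other remaining equation mentions U. Substituting into the earlier binding gives X := plus(succ(n), node(n, node(plus(1, k), node(1, 1, n), p(n, n)), node(plus(1, k), node(1, 1, n), p(n, n)))).
Bind N := p(unit, succ(p(unit, 1))).
MGU = { X2 ↦ succ(p(unit, 1)), L ↦ plus(n, 1), T ↦ p(unit, succ(p(unit, 1))), X ↦ plus(succ(n), node(n, node(plus(1, k), node(1, 1, n), p(n, n)), node(plus(1, k), node(1, 1, n), p(n, n)))), P ↦ p(unit, 1), R ↦ k, S ↦ 1, U ↦ node(plus(1, k), node(1, 1, n), p(n, n)), N ↦ p(unit, succ(p(unit, 1))) }, so X2 ↦ succ(p(unit, 1)).

succ(p(unit, 1))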